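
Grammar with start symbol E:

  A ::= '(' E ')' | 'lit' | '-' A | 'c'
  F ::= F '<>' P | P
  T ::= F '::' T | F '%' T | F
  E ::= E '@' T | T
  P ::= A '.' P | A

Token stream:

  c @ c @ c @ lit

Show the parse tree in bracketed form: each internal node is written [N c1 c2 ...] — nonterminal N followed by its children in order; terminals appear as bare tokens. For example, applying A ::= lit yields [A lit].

E
E @ T
E @ T @ T
E @ T @ T @ T
T @ T @ T @ T
F @ T @ T @ T
P @ T @ T @ T
A @ T @ T @ T
c @ T @ T @ T
c @ F @ T @ T
c @ P @ T @ T
c @ A @ T @ T
c @ c @ T @ T
c @ c @ F @ T
c @ c @ P @ T
c @ c @ A @ T
c @ c @ c @ T
c @ c @ c @ F
c @ c @ c @ P
c @ c @ c @ A
c @ c @ c @ lit

[E [E [E [E [T [F [P [A c]]]]] @ [T [F [P [A c]]]]] @ [T [F [P [A c]]]]] @ [T [F [P [A lit]]]]]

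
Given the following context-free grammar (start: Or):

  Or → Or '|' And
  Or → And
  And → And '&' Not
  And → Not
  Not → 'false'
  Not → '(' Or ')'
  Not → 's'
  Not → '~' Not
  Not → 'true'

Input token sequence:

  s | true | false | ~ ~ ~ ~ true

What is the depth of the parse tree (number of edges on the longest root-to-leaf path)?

7

[Or [Or [Or [Or [And [Not s]]] | [And [Not true]]] | [And [Not false]]] | [And [Not ~ [Not ~ [Not ~ [Not ~ [Not true]]]]]]]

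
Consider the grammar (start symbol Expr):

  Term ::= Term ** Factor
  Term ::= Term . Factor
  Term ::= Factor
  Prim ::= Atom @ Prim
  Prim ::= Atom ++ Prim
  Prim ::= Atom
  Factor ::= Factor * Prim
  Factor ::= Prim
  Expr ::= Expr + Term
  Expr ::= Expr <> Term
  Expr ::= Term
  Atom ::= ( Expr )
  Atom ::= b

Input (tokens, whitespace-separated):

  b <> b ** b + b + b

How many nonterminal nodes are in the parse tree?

24

[Expr [Expr [Expr [Expr [Term [Factor [Prim [Atom b]]]]] <> [Term [Term [Factor [Prim [Atom b]]]] ** [Factor [Prim [Atom b]]]]] + [Term [Factor [Prim [Atom b]]]]] + [Term [Factor [Prim [Atom b]]]]]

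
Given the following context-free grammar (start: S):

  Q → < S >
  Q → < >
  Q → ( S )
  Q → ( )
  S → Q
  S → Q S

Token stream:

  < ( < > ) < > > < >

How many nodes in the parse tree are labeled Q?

5

[S [Q < [S [Q ( [S [Q < >]] )] [S [Q < >]]] >] [S [Q < >]]]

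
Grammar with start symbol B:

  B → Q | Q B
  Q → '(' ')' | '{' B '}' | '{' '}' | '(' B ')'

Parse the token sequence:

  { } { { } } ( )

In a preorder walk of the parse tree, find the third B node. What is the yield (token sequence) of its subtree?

[B [Q { }] [B [Q { [B [Q { }]] }] [B [Q ( )]]]]

{ }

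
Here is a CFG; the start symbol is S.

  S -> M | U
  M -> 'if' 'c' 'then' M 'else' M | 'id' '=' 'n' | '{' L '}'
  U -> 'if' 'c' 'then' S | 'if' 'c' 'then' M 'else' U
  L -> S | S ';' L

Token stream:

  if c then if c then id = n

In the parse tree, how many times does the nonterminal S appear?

[S [U if c then [S [U if c then [S [M id = n]]]]]]

3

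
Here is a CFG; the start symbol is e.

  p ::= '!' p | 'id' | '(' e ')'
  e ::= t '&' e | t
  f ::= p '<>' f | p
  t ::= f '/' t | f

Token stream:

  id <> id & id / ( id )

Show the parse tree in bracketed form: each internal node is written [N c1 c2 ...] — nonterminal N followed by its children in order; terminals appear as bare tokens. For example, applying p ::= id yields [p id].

e
t & e
f & e
p <> f & e
id <> f & e
id <> p & e
id <> id & e
id <> id & t
id <> id & f / t
id <> id & p / t
id <> id & id / t
id <> id & id / f
id <> id & id / p
id <> id & id / ( e )
id <> id & id / ( t )
id <> id & id / ( f )
id <> id & id / ( p )
id <> id & id / ( id )

[e [t [f [p id] <> [f [p id]]]] & [e [t [f [p id]] / [t [f [p ( [e [t [f [p id]]]] )]]]]]]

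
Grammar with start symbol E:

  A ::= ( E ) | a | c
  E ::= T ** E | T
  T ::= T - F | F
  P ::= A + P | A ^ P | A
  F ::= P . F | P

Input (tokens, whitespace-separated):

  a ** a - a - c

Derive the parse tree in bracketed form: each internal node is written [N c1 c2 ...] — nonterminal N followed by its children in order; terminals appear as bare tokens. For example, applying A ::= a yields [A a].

E
T ** E
F ** E
P ** E
A ** E
a ** E
a ** T
a ** T - F
a ** T - F - F
a ** F - F - F
a ** P - F - F
a ** A - F - F
a ** a - F - F
a ** a - P - F
a ** a - A - F
a ** a - a - F
a ** a - a - P
a ** a - a - A
a ** a - a - c

[E [T [F [P [A a]]]] ** [E [T [T [T [F [P [A a]]]] - [F [P [A a]]]] - [F [P [A c]]]]]]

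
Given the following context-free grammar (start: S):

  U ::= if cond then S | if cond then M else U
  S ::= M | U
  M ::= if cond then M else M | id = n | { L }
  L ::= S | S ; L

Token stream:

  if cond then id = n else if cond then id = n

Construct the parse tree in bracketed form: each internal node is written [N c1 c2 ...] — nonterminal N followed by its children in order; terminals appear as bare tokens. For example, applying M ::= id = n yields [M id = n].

S
U
if cond then M else U
if cond then id = n else U
if cond then id = n else if cond then S
if cond then id = n else if cond then M
if cond then id = n else if cond then id = n

[S [U if cond then [M id = n] else [U if cond then [S [M id = n]]]]]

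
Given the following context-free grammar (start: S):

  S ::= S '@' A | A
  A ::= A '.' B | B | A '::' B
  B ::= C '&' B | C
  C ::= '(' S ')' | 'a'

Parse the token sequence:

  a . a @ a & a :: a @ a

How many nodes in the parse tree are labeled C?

6

[S [S [S [A [A [B [C a]]] . [B [C a]]]] @ [A [A [B [C a] & [B [C a]]]] :: [B [C a]]]] @ [A [B [C a]]]]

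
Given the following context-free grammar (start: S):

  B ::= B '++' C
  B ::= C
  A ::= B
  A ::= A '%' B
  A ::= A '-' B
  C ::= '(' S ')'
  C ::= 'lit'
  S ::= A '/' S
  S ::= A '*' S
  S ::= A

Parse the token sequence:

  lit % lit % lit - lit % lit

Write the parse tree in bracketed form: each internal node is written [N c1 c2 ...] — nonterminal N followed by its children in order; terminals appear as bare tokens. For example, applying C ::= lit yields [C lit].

[S [A [A [A [A [A [B [C lit]]] % [B [C lit]]] % [B [C lit]]] - [B [C lit]]] % [B [C lit]]]]

S
A
A % B
A - B % B
A % B - B % B
A % B % B - B % B
B % B % B - B % B
C % B % B - B % B
lit % B % B - B % B
lit % C % B - B % B
lit % lit % B - B % B
lit % lit % C - B % B
lit % lit % lit - B % B
lit % lit % lit - C % B
lit % lit % lit - lit % B
lit % lit % lit - lit % C
lit % lit % lit - lit % lit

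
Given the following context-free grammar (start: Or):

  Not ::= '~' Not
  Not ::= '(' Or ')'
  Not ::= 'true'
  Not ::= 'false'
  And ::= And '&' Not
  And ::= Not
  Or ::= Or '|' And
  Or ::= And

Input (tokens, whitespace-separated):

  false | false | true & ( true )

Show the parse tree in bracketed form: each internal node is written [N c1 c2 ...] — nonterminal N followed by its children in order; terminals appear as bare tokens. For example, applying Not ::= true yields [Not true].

[Or [Or [Or [And [Not false]]] | [And [Not false]]] | [And [And [Not true]] & [Not ( [Or [And [Not true]]] )]]]

Or
Or | And
Or | And | And
And | And | And
Not | And | And
false | And | And
false | Not | And
false | false | And
false | false | And & Not
false | false | Not & Not
false | false | true & Not
false | false | true & ( Or )
false | false | true & ( And )
false | false | true & ( Not )
false | false | true & ( true )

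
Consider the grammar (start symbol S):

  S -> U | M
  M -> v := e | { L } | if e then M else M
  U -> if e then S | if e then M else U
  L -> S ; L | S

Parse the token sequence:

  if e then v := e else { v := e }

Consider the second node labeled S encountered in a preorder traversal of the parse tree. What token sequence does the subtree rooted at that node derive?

v := e

[S [M if e then [M v := e] else [M { [L [S [M v := e]]] }]]]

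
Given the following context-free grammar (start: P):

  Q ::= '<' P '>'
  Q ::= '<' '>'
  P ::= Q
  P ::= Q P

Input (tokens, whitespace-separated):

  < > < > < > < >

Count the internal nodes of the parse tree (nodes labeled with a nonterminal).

8

[P [Q < >] [P [Q < >] [P [Q < >] [P [Q < >]]]]]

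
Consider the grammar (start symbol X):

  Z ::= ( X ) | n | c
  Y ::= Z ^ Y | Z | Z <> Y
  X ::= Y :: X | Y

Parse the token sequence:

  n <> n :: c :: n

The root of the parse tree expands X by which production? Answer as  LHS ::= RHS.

X ::= Y :: X

[X [Y [Z n] <> [Y [Z n]]] :: [X [Y [Z c]] :: [X [Y [Z n]]]]]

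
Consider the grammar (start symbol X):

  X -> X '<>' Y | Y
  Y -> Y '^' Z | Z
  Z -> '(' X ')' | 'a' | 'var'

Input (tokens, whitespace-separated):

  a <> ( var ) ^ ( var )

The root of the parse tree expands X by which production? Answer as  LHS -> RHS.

[X [X [Y [Z a]]] <> [Y [Y [Z ( [X [Y [Z var]]] )]] ^ [Z ( [X [Y [Z var]]] )]]]

X -> X '<>' Y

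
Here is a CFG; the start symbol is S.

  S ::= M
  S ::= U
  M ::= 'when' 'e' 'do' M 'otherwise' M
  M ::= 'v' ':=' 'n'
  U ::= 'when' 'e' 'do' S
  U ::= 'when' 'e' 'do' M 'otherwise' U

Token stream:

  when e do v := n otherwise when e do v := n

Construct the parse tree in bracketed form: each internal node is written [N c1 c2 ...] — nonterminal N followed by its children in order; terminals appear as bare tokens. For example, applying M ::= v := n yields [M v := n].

S
U
when e do M otherwise U
when e do v := n otherwise U
when e do v := n otherwise when e do S
when e do v := n otherwise when e do M
when e do v := n otherwise when e do v := n

[S [U when e do [M v := n] otherwise [U when e do [S [M v := n]]]]]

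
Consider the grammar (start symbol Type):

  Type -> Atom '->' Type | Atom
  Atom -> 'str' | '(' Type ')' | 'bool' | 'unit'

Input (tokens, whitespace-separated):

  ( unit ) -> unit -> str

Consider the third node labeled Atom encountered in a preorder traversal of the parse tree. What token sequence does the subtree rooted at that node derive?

[Type [Atom ( [Type [Atom unit]] )] -> [Type [Atom unit] -> [Type [Atom str]]]]

unit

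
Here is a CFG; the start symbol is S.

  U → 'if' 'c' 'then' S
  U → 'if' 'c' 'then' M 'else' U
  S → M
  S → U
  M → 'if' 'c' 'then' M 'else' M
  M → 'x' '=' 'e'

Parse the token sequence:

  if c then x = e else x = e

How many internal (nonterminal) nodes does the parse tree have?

[S [M if c then [M x = e] else [M x = e]]]

4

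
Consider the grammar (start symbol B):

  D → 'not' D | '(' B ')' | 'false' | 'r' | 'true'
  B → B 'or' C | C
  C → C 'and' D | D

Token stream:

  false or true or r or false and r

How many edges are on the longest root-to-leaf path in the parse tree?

6

[B [B [B [B [C [D false]]] or [C [D true]]] or [C [D r]]] or [C [C [D false]] and [D r]]]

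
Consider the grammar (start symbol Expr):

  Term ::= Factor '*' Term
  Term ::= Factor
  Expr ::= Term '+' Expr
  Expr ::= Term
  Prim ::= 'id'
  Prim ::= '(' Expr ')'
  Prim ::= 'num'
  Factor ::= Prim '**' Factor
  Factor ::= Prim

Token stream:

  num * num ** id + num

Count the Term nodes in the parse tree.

3

[Expr [Term [Factor [Prim num]] * [Term [Factor [Prim num] ** [Factor [Prim id]]]]] + [Expr [Term [Factor [Prim num]]]]]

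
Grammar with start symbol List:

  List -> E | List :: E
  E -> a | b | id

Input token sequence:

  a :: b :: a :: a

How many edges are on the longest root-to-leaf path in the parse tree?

5

[List [List [List [List [E a]] :: [E b]] :: [E a]] :: [E a]]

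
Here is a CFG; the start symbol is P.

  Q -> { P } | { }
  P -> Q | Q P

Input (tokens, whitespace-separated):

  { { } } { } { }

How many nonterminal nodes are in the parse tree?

[P [Q { [P [Q { }]] }] [P [Q { }] [P [Q { }]]]]

8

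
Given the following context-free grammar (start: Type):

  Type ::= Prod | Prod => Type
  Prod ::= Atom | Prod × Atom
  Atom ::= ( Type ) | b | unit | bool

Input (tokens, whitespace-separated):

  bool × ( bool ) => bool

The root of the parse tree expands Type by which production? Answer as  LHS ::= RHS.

Type ::= Prod => Type

[Type [Prod [Prod [Atom bool]] × [Atom ( [Type [Prod [Atom bool]]] )]] => [Type [Prod [Atom bool]]]]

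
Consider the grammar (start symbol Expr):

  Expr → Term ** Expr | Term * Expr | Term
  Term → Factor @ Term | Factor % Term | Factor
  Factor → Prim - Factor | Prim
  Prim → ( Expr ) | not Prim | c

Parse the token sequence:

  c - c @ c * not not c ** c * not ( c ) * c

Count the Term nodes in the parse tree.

7

[Expr [Term [Factor [Prim c] - [Factor [Prim c]]] @ [Term [Factor [Prim c]]]] * [Expr [Term [Factor [Prim not [Prim not [Prim c]]]]] ** [Expr [Term [Factor [Prim c]]] * [Expr [Term [Factor [Prim not [Prim ( [Expr [Term [Factor [Prim c]]]] )]]]] * [Expr [Term [Factor [Prim c]]]]]]]]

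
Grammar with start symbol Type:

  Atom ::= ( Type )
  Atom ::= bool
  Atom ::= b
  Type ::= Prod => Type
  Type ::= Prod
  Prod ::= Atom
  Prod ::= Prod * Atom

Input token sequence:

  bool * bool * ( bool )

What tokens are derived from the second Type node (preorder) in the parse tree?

bool

[Type [Prod [Prod [Prod [Atom bool]] * [Atom bool]] * [Atom ( [Type [Prod [Atom bool]]] )]]]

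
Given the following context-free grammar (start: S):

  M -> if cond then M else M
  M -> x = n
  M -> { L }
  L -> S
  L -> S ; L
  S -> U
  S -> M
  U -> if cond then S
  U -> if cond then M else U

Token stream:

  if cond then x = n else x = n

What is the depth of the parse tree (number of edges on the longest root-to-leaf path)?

3

[S [M if cond then [M x = n] else [M x = n]]]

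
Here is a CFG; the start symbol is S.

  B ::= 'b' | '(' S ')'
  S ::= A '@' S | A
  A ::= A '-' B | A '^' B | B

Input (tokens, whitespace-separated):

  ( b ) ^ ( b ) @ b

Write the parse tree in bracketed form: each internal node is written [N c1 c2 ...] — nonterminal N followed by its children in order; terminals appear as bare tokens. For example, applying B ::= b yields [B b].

[S [A [A [B ( [S [A [B b]]] )]] ^ [B ( [S [A [B b]]] )]] @ [S [A [B b]]]]

S
A @ S
A ^ B @ S
B ^ B @ S
( S ) ^ B @ S
( A ) ^ B @ S
( B ) ^ B @ S
( b ) ^ B @ S
( b ) ^ ( S ) @ S
( b ) ^ ( A ) @ S
( b ) ^ ( B ) @ S
( b ) ^ ( b ) @ S
( b ) ^ ( b ) @ A
( b ) ^ ( b ) @ B
( b ) ^ ( b ) @ b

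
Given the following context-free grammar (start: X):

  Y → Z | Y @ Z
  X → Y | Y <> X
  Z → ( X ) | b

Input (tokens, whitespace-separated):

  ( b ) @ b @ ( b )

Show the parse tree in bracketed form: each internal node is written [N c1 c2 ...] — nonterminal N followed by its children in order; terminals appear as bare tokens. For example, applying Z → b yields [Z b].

[X [Y [Y [Y [Z ( [X [Y [Z b]]] )]] @ [Z b]] @ [Z ( [X [Y [Z b]]] )]]]

X
Y
Y @ Z
Y @ Z @ Z
Z @ Z @ Z
( X ) @ Z @ Z
( Y ) @ Z @ Z
( Z ) @ Z @ Z
( b ) @ Z @ Z
( b ) @ b @ Z
( b ) @ b @ ( X )
( b ) @ b @ ( Y )
( b ) @ b @ ( Z )
( b ) @ b @ ( b )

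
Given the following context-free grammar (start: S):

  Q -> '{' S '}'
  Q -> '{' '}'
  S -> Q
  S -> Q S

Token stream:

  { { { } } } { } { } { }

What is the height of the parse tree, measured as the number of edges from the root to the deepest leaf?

6

[S [Q { [S [Q { [S [Q { }]] }]] }] [S [Q { }] [S [Q { }] [S [Q { }]]]]]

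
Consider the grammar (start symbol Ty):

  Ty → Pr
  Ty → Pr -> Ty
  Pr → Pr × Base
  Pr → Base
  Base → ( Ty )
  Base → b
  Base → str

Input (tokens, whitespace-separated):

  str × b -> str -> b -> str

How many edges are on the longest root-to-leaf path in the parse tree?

6

[Ty [Pr [Pr [Base str]] × [Base b]] -> [Ty [Pr [Base str]] -> [Ty [Pr [Base b]] -> [Ty [Pr [Base str]]]]]]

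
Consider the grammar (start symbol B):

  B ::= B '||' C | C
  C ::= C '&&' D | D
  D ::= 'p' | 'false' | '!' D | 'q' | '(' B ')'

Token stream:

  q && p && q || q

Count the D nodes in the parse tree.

[B [B [C [C [C [D q]] && [D p]] && [D q]]] || [C [D q]]]

4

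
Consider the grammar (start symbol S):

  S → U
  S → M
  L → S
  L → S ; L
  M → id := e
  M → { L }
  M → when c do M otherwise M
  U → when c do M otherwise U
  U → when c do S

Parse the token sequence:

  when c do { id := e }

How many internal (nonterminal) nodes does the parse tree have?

7

[S [U when c do [S [M { [L [S [M id := e]]] }]]]]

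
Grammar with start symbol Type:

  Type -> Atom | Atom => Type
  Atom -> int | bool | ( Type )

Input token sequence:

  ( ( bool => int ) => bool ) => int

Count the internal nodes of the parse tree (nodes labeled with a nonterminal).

[Type [Atom ( [Type [Atom ( [Type [Atom bool] => [Type [Atom int]]] )] => [Type [Atom bool]]] )] => [Type [Atom int]]]

12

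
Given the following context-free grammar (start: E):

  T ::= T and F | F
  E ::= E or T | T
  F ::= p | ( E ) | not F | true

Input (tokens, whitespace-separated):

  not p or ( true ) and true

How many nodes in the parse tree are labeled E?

[E [E [T [F not [F p]]]] or [T [T [F ( [E [T [F true]]] )]] and [F true]]]

3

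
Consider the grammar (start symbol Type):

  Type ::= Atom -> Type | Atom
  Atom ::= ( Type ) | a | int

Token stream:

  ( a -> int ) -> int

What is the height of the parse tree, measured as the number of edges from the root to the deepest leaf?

5

[Type [Atom ( [Type [Atom a] -> [Type [Atom int]]] )] -> [Type [Atom int]]]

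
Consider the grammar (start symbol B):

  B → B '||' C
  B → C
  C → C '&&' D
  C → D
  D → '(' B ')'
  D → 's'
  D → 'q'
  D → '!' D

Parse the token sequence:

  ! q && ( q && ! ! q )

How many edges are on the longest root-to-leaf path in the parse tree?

[B [C [C [D ! [D q]]] && [D ( [B [C [C [D q]] && [D ! [D ! [D q]]]]] )]]]

8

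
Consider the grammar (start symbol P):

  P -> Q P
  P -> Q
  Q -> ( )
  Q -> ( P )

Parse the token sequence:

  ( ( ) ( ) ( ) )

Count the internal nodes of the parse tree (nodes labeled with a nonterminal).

[P [Q ( [P [Q ( )] [P [Q ( )] [P [Q ( )]]]] )]]

8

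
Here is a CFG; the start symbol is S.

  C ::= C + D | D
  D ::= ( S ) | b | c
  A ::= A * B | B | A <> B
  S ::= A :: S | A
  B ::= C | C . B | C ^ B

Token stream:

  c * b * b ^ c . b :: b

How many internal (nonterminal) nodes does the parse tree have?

[S [A [A [A [B [C [D c]]]] * [B [C [D b]]]] * [B [C [D b]] ^ [B [C [D c]] . [B [C [D b]]]]]] :: [S [A [B [C [D b]]]]]]

24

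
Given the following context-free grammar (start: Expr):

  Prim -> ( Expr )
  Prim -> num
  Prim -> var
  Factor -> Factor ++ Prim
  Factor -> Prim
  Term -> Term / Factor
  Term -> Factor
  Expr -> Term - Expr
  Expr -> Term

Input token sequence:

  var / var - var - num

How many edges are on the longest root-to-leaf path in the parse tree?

[Expr [Term [Term [Factor [Prim var]]] / [Factor [Prim var]]] - [Expr [Term [Factor [Prim var]]] - [Expr [Term [Factor [Prim num]]]]]]

6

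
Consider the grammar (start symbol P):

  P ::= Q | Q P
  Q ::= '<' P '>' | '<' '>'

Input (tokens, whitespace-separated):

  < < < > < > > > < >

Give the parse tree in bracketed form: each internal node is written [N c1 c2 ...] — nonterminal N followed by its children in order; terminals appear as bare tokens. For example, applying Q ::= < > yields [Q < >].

[P [Q < [P [Q < [P [Q < >] [P [Q < >]]] >]] >] [P [Q < >]]]

P
Q P
< P > P
< Q > P
< < P > > P
< < Q P > > P
< < < > P > > P
< < < > Q > > P
< < < > < > > > P
< < < > < > > > Q
< < < > < > > > < >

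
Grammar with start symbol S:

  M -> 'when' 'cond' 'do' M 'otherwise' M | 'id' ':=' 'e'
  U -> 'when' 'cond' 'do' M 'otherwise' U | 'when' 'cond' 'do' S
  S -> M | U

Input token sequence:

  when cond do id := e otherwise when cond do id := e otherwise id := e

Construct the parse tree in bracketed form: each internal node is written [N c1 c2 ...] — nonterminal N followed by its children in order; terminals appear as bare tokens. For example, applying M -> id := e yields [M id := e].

S
M
when cond do M otherwise M
when cond do id := e otherwise M
when cond do id := e otherwise when cond do M otherwise M
when cond do id := e otherwise when cond do id := e otherwise M
when cond do id := e otherwise when cond do id := e otherwise id := e

[S [M when cond do [M id := e] otherwise [M when cond do [M id := e] otherwise [M id := e]]]]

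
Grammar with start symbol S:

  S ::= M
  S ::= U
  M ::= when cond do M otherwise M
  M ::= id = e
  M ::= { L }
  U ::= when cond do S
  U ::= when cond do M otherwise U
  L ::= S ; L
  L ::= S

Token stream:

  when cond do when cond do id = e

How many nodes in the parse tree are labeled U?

[S [U when cond do [S [U when cond do [S [M id = e]]]]]]

2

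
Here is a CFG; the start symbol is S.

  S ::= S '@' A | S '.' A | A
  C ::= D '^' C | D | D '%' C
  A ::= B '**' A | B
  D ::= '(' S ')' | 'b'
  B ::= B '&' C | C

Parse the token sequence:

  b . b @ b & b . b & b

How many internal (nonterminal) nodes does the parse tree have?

26

[S [S [S [S [A [B [C [D b]]]]] . [A [B [C [D b]]]]] @ [A [B [B [C [D b]]] & [C [D b]]]]] . [A [B [B [C [D b]]] & [C [D b]]]]]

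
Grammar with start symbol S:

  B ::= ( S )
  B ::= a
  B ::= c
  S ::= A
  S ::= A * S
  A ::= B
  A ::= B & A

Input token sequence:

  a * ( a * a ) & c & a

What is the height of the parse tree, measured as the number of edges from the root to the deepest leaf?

[S [A [B a]] * [S [A [B ( [S [A [B a]] * [S [A [B a]]]] )] & [A [B c] & [A [B a]]]]]]

8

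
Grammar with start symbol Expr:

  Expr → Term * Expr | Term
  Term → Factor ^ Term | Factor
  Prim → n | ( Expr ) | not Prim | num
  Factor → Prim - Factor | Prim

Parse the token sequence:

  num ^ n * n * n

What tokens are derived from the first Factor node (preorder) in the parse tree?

num

[Expr [Term [Factor [Prim num]] ^ [Term [Factor [Prim n]]]] * [Expr [Term [Factor [Prim n]]] * [Expr [Term [Factor [Prim n]]]]]]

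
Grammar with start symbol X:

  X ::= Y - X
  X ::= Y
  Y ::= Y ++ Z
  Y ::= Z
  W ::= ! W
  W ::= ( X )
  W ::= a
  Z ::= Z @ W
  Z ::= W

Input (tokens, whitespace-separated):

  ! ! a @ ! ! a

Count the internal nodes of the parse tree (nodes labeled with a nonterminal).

10

[X [Y [Z [Z [W ! [W ! [W a]]]] @ [W ! [W ! [W a]]]]]]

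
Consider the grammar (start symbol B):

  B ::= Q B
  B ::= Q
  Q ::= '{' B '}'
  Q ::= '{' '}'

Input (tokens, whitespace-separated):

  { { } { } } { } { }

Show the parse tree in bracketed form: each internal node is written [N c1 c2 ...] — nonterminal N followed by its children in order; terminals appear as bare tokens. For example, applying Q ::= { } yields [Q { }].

[B [Q { [B [Q { }] [B [Q { }]]] }] [B [Q { }] [B [Q { }]]]]

B
Q B
{ B } B
{ Q B } B
{ { } B } B
{ { } Q } B
{ { } { } } B
{ { } { } } Q B
{ { } { } } { } B
{ { } { } } { } Q
{ { } { } } { } { }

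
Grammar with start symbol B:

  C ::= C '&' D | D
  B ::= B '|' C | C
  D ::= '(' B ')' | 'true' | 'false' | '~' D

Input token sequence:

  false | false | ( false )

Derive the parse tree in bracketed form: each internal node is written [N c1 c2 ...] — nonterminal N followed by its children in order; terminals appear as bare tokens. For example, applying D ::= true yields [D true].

B
B | C
B | C | C
C | C | C
D | C | C
false | C | C
false | D | C
false | false | C
false | false | D
false | false | ( B )
false | false | ( C )
false | false | ( D )
false | false | ( false )

[B [B [B [C [D false]]] | [C [D false]]] | [C [D ( [B [C [D false]]] )]]]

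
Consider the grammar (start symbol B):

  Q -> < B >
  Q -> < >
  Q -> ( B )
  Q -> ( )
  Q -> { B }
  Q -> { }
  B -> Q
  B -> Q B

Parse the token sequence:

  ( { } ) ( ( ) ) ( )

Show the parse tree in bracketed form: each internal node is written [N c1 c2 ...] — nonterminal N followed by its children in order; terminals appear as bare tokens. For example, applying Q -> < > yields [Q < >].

[B [Q ( [B [Q { }]] )] [B [Q ( [B [Q ( )]] )] [B [Q ( )]]]]

B
Q B
( B ) B
( Q ) B
( { } ) B
( { } ) Q B
( { } ) ( B ) B
( { } ) ( Q ) B
( { } ) ( ( ) ) B
( { } ) ( ( ) ) Q
( { } ) ( ( ) ) ( )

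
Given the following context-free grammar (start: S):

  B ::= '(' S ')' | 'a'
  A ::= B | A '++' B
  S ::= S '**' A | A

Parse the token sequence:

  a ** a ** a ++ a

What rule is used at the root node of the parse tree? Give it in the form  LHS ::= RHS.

[S [S [S [A [B a]]] ** [A [B a]]] ** [A [A [B a]] ++ [B a]]]

S ::= S '**' A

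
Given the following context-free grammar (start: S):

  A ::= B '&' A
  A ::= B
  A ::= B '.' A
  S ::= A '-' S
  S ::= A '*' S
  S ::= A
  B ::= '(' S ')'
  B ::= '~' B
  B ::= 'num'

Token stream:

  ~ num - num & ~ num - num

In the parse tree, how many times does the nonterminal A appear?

[S [A [B ~ [B num]]] - [S [A [B num] & [A [B ~ [B num]]]] - [S [A [B num]]]]]

4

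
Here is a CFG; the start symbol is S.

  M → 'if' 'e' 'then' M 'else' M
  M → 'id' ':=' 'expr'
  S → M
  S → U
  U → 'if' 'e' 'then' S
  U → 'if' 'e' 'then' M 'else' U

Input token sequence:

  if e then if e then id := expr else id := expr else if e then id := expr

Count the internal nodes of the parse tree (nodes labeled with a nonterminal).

8

[S [U if e then [M if e then [M id := expr] else [M id := expr]] else [U if e then [S [M id := expr]]]]]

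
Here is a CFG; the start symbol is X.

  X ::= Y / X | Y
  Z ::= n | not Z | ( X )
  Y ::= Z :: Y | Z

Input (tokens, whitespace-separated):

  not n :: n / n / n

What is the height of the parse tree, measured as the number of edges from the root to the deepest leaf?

[X [Y [Z not [Z n]] :: [Y [Z n]]] / [X [Y [Z n]] / [X [Y [Z n]]]]]

5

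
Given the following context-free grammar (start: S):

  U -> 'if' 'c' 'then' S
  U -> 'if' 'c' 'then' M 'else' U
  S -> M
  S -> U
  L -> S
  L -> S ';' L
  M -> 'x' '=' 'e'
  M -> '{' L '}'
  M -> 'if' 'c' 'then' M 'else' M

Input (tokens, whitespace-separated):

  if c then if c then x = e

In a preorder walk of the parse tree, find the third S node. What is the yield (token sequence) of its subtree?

[S [U if c then [S [U if c then [S [M x = e]]]]]]

x = e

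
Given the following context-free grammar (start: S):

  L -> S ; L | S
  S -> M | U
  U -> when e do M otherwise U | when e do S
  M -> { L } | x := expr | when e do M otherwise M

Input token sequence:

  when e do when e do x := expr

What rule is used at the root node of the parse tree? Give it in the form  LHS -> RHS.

S -> U

[S [U when e do [S [U when e do [S [M x := expr]]]]]]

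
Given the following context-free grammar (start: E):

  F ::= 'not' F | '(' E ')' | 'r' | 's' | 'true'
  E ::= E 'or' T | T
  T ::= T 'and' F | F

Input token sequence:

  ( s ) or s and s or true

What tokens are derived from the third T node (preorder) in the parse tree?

s and s

[E [E [E [T [F ( [E [T [F s]]] )]]] or [T [T [F s]] and [F s]]] or [T [F true]]]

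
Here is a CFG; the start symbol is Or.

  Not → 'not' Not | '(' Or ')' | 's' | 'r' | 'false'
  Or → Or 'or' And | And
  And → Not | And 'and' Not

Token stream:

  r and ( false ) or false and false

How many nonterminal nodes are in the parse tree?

13

[Or [Or [And [And [Not r]] and [Not ( [Or [And [Not false]]] )]]] or [And [And [Not false]] and [Not false]]]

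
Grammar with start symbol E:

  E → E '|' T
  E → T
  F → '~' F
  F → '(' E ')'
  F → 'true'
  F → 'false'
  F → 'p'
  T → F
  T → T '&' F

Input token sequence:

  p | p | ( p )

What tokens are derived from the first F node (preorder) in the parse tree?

[E [E [E [T [F p]]] | [T [F p]]] | [T [F ( [E [T [F p]]] )]]]

p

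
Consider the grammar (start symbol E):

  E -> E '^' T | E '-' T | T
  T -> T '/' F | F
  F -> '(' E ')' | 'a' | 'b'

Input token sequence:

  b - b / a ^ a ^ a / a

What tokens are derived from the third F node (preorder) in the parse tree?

a

[E [E [E [E [T [F b]]] - [T [T [F b]] / [F a]]] ^ [T [F a]]] ^ [T [T [F a]] / [F a]]]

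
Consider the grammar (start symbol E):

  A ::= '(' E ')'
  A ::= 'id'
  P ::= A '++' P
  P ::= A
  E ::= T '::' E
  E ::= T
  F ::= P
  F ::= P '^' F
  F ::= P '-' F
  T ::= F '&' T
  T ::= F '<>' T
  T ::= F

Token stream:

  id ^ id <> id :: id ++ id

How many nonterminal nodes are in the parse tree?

[E [T [F [P [A id]] ^ [F [P [A id]]]] <> [T [F [P [A id]]]]] :: [E [T [F [P [A id] ++ [P [A id]]]]]]]

19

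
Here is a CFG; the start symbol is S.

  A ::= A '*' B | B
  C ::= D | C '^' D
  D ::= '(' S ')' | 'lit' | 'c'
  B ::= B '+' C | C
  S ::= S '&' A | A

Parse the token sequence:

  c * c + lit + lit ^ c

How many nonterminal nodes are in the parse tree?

17

[S [A [A [B [C [D c]]]] * [B [B [B [C [D c]]] + [C [D lit]]] + [C [C [D lit]] ^ [D c]]]]]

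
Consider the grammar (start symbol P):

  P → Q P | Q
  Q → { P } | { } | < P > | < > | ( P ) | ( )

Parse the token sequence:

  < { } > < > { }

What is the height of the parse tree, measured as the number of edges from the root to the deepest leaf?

4

[P [Q < [P [Q { }]] >] [P [Q < >] [P [Q { }]]]]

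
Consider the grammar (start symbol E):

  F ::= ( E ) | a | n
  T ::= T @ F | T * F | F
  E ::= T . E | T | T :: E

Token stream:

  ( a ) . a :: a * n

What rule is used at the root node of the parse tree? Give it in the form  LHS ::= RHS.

[E [T [F ( [E [T [F a]]] )]] . [E [T [F a]] :: [E [T [T [F a]] * [F n]]]]]

E ::= T . E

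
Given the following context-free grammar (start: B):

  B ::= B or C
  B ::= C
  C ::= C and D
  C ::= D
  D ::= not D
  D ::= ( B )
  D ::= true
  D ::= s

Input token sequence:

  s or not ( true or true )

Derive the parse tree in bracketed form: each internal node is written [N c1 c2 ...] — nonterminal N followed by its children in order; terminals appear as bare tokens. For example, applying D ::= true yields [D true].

[B [B [C [D s]]] or [C [D not [D ( [B [B [C [D true]]] or [C [D true]]] )]]]]

B
B or C
C or C
D or C
s or C
s or D
s or not D
s or not ( B )
s or not ( B or C )
s or not ( C or C )
s or not ( D or C )
s or not ( true or C )
s or not ( true or D )
s or not ( true or true )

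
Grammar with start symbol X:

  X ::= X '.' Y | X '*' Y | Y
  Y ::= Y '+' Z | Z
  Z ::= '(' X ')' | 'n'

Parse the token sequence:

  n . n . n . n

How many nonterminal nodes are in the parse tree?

12

[X [X [X [X [Y [Z n]]] . [Y [Z n]]] . [Y [Z n]]] . [Y [Z n]]]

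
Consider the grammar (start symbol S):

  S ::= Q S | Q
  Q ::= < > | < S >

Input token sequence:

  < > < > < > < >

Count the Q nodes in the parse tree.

4

[S [Q < >] [S [Q < >] [S [Q < >] [S [Q < >]]]]]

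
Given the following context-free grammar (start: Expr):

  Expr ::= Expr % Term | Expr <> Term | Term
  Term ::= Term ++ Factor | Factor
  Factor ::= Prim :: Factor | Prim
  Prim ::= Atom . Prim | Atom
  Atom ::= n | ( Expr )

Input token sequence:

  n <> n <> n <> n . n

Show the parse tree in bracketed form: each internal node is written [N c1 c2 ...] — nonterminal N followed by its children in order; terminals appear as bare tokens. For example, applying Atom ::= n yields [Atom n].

[Expr [Expr [Expr [Expr [Term [Factor [Prim [Atom n]]]]] <> [Term [Factor [Prim [Atom n]]]]] <> [Term [Factor [Prim [Atom n]]]]] <> [Term [Factor [Prim [Atom n] . [Prim [Atom n]]]]]]

Expr
Expr <> Term
Expr <> Term <> Term
Expr <> Term <> Term <> Term
Term <> Term <> Term <> Term
Factor <> Term <> Term <> Term
Prim <> Term <> Term <> Term
Atom <> Term <> Term <> Term
n <> Term <> Term <> Term
n <> Factor <> Term <> Term
n <> Prim <> Term <> Term
n <> Atom <> Term <> Term
n <> n <> Term <> Term
n <> n <> Factor <> Term
n <> n <> Prim <> Term
n <> n <> Atom <> Term
n <> n <> n <> Term
n <> n <> n <> Factor
n <> n <> n <> Prim
n <> n <> n <> Atom . Prim
n <> n <> n <> n . Prim
n <> n <> n <> n . Atom
n <> n <> n <> n . n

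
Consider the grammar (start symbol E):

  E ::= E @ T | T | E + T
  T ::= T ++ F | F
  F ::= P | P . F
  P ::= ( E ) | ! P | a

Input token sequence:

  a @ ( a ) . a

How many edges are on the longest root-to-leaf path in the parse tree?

[E [E [T [F [P a]]]] @ [T [F [P ( [E [T [F [P a]]]] )] . [F [P a]]]]]

8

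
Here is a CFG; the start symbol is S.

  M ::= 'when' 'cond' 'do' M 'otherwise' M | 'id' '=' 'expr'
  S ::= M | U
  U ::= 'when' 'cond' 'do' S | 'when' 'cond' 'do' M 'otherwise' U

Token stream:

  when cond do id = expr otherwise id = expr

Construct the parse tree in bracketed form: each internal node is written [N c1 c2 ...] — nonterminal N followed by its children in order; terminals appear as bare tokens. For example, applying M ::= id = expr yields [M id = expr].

S
M
when cond do M otherwise M
when cond do id = expr otherwise M
when cond do id = expr otherwise id = expr

[S [M when cond do [M id = expr] otherwise [M id = expr]]]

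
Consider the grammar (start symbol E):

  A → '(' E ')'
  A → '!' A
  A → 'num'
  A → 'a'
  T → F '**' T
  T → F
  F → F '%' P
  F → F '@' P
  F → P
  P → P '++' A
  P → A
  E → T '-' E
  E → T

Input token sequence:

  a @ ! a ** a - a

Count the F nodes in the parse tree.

[E [T [F [F [P [A a]]] @ [P [A ! [A a]]]] ** [T [F [P [A a]]]]] - [E [T [F [P [A a]]]]]]

4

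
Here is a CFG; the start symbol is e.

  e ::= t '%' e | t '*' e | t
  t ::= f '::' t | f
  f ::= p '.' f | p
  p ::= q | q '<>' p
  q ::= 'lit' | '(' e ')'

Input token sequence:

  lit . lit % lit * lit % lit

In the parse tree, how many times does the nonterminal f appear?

[e [t [f [p [q lit]] . [f [p [q lit]]]]] % [e [t [f [p [q lit]]]] * [e [t [f [p [q lit]]]] % [e [t [f [p [q lit]]]]]]]]

5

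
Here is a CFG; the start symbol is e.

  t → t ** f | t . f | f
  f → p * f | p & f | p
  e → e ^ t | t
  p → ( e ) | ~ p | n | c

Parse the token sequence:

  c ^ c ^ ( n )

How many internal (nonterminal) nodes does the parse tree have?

16

[e [e [e [t [f [p c]]]] ^ [t [f [p c]]]] ^ [t [f [p ( [e [t [f [p n]]]] )]]]]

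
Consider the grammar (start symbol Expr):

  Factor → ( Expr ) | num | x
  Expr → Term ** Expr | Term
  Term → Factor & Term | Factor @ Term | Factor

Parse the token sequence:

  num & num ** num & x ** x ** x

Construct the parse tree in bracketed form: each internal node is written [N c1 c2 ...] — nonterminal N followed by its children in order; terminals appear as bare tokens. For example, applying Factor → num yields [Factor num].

[Expr [Term [Factor num] & [Term [Factor num]]] ** [Expr [Term [Factor num] & [Term [Factor x]]] ** [Expr [Term [Factor x]] ** [Expr [Term [Factor x]]]]]]

Expr
Term ** Expr
Factor & Term ** Expr
num & Term ** Expr
num & Factor ** Expr
num & num ** Expr
num & num ** Term ** Expr
num & num ** Factor & Term ** Expr
num & num ** num & Term ** Expr
num & num ** num & Factor ** Expr
num & num ** num & x ** Expr
num & num ** num & x ** Term ** Expr
num & num ** num & x ** Factor ** Expr
num & num ** num & x ** x ** Expr
num & num ** num & x ** x ** Term
num & num ** num & x ** x ** Factor
num & num ** num & x ** x ** x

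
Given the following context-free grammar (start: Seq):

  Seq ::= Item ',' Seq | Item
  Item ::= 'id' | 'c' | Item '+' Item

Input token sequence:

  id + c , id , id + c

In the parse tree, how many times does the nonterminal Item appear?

7

[Seq [Item [Item id] + [Item c]] , [Seq [Item id] , [Seq [Item [Item id] + [Item c]]]]]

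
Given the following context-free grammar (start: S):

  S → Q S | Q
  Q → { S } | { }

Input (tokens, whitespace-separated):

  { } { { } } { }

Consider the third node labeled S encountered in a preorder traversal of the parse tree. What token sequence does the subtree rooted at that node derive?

{ }

[S [Q { }] [S [Q { [S [Q { }]] }] [S [Q { }]]]]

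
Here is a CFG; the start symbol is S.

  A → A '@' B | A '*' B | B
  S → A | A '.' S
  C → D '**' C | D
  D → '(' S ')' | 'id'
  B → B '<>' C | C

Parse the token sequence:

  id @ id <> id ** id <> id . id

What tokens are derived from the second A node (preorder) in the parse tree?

[S [A [A [B [C [D id]]]] @ [B [B [B [C [D id]]] <> [C [D id] ** [C [D id]]]] <> [C [D id]]]] . [S [A [B [C [D id]]]]]]

id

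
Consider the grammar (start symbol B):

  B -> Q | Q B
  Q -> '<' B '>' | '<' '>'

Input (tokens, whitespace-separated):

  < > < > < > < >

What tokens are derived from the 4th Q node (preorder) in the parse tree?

[B [Q < >] [B [Q < >] [B [Q < >] [B [Q < >]]]]]

< >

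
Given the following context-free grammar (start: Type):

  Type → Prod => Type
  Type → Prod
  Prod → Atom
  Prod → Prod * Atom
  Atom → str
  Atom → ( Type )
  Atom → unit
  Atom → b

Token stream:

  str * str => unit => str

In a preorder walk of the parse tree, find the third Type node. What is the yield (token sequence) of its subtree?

str

[Type [Prod [Prod [Atom str]] * [Atom str]] => [Type [Prod [Atom unit]] => [Type [Prod [Atom str]]]]]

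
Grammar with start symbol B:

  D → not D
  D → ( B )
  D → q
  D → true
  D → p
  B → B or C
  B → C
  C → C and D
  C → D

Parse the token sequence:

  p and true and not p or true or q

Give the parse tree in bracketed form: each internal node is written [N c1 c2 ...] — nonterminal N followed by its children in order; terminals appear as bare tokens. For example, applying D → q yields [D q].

B
B or C
B or C or C
C or C or C
C and D or C or C
C and D and D or C or C
D and D and D or C or C
p and D and D or C or C
p and true and D or C or C
p and true and not D or C or C
p and true and not p or C or C
p and true and not p or D or C
p and true and not p or true or C
p and true and not p or true or D
p and true and not p or true or q

[B [B [B [C [C [C [D p]] and [D true]] and [D not [D p]]]] or [C [D true]]] or [C [D q]]]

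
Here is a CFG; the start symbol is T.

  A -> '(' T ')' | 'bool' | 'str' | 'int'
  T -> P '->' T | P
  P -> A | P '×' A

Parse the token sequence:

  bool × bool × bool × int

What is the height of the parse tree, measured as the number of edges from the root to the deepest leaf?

6

[T [P [P [P [P [A bool]] × [A bool]] × [A bool]] × [A int]]]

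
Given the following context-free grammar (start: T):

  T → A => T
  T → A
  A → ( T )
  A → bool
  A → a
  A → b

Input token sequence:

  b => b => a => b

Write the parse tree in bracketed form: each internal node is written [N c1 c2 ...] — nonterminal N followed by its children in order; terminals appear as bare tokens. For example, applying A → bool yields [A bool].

T
A => T
b => T
b => A => T
b => b => T
b => b => A => T
b => b => a => T
b => b => a => A
b => b => a => b

[T [A b] => [T [A b] => [T [A a] => [T [A b]]]]]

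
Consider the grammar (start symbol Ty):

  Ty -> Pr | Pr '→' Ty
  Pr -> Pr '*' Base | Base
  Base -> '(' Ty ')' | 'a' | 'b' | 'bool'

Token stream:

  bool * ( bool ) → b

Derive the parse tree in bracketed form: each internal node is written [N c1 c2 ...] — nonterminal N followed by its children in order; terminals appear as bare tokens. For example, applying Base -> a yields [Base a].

[Ty [Pr [Pr [Base bool]] * [Base ( [Ty [Pr [Base bool]]] )]] → [Ty [Pr [Base b]]]]

Ty
Pr → Ty
Pr * Base → Ty
Base * Base → Ty
bool * Base → Ty
bool * ( Ty ) → Ty
bool * ( Pr ) → Ty
bool * ( Base ) → Ty
bool * ( bool ) → Ty
bool * ( bool ) → Pr
bool * ( bool ) → Base
bool * ( bool ) → b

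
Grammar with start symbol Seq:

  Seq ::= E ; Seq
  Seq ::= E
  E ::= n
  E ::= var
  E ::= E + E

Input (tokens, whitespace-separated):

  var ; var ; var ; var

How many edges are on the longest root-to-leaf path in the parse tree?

[Seq [E var] ; [Seq [E var] ; [Seq [E var] ; [Seq [E var]]]]]

5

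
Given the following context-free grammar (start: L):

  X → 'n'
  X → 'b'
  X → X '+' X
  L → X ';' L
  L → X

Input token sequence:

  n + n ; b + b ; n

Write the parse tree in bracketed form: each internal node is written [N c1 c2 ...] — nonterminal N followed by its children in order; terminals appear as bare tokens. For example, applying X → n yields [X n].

L
X ; L
X + X ; L
n + X ; L
n + n ; L
n + n ; X ; L
n + n ; X + X ; L
n + n ; b + X ; L
n + n ; b + b ; L
n + n ; b + b ; X
n + n ; b + b ; n

[L [X [X n] + [X n]] ; [L [X [X b] + [X b]] ; [L [X n]]]]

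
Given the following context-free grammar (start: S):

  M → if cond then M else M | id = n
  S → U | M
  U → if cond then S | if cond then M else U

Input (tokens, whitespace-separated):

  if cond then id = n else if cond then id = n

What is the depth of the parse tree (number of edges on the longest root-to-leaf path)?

5

[S [U if cond then [M id = n] else [U if cond then [S [M id = n]]]]]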